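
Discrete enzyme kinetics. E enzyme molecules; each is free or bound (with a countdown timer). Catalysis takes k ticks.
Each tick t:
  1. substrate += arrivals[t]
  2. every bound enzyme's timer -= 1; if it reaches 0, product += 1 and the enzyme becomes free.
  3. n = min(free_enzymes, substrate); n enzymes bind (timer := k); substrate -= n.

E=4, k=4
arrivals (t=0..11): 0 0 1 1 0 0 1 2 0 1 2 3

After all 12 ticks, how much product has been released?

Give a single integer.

t=0: arr=0 -> substrate=0 bound=0 product=0
t=1: arr=0 -> substrate=0 bound=0 product=0
t=2: arr=1 -> substrate=0 bound=1 product=0
t=3: arr=1 -> substrate=0 bound=2 product=0
t=4: arr=0 -> substrate=0 bound=2 product=0
t=5: arr=0 -> substrate=0 bound=2 product=0
t=6: arr=1 -> substrate=0 bound=2 product=1
t=7: arr=2 -> substrate=0 bound=3 product=2
t=8: arr=0 -> substrate=0 bound=3 product=2
t=9: arr=1 -> substrate=0 bound=4 product=2
t=10: arr=2 -> substrate=1 bound=4 product=3
t=11: arr=3 -> substrate=2 bound=4 product=5

Answer: 5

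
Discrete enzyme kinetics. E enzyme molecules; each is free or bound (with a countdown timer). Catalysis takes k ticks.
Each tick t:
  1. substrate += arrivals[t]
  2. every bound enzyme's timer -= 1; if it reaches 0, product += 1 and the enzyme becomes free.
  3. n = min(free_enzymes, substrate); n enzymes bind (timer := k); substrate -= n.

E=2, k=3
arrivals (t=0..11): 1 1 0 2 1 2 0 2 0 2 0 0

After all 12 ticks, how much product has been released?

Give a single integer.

Answer: 6

Derivation:
t=0: arr=1 -> substrate=0 bound=1 product=0
t=1: arr=1 -> substrate=0 bound=2 product=0
t=2: arr=0 -> substrate=0 bound=2 product=0
t=3: arr=2 -> substrate=1 bound=2 product=1
t=4: arr=1 -> substrate=1 bound=2 product=2
t=5: arr=2 -> substrate=3 bound=2 product=2
t=6: arr=0 -> substrate=2 bound=2 product=3
t=7: arr=2 -> substrate=3 bound=2 product=4
t=8: arr=0 -> substrate=3 bound=2 product=4
t=9: arr=2 -> substrate=4 bound=2 product=5
t=10: arr=0 -> substrate=3 bound=2 product=6
t=11: arr=0 -> substrate=3 bound=2 product=6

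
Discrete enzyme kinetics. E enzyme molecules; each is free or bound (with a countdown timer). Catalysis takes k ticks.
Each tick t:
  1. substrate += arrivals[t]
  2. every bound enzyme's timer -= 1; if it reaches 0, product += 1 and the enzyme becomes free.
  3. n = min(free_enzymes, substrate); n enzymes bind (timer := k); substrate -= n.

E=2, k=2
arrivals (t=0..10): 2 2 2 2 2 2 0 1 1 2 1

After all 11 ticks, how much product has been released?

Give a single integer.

t=0: arr=2 -> substrate=0 bound=2 product=0
t=1: arr=2 -> substrate=2 bound=2 product=0
t=2: arr=2 -> substrate=2 bound=2 product=2
t=3: arr=2 -> substrate=4 bound=2 product=2
t=4: arr=2 -> substrate=4 bound=2 product=4
t=5: arr=2 -> substrate=6 bound=2 product=4
t=6: arr=0 -> substrate=4 bound=2 product=6
t=7: arr=1 -> substrate=5 bound=2 product=6
t=8: arr=1 -> substrate=4 bound=2 product=8
t=9: arr=2 -> substrate=6 bound=2 product=8
t=10: arr=1 -> substrate=5 bound=2 product=10

Answer: 10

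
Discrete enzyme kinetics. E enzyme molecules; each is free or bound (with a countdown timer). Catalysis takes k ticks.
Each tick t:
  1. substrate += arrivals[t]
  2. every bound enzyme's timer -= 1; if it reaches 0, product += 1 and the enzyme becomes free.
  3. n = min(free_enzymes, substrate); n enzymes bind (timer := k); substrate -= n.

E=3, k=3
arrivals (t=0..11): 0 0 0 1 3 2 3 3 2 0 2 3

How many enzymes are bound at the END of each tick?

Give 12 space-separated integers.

Answer: 0 0 0 1 3 3 3 3 3 3 3 3

Derivation:
t=0: arr=0 -> substrate=0 bound=0 product=0
t=1: arr=0 -> substrate=0 bound=0 product=0
t=2: arr=0 -> substrate=0 bound=0 product=0
t=3: arr=1 -> substrate=0 bound=1 product=0
t=4: arr=3 -> substrate=1 bound=3 product=0
t=5: arr=2 -> substrate=3 bound=3 product=0
t=6: arr=3 -> substrate=5 bound=3 product=1
t=7: arr=3 -> substrate=6 bound=3 product=3
t=8: arr=2 -> substrate=8 bound=3 product=3
t=9: arr=0 -> substrate=7 bound=3 product=4
t=10: arr=2 -> substrate=7 bound=3 product=6
t=11: arr=3 -> substrate=10 bound=3 product=6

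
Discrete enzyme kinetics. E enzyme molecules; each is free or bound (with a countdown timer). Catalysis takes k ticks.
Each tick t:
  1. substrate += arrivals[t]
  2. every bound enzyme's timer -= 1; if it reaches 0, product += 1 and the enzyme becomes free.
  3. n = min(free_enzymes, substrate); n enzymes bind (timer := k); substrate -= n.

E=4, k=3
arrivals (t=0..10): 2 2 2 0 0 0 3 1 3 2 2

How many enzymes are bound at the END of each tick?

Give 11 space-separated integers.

t=0: arr=2 -> substrate=0 bound=2 product=0
t=1: arr=2 -> substrate=0 bound=4 product=0
t=2: arr=2 -> substrate=2 bound=4 product=0
t=3: arr=0 -> substrate=0 bound=4 product=2
t=4: arr=0 -> substrate=0 bound=2 product=4
t=5: arr=0 -> substrate=0 bound=2 product=4
t=6: arr=3 -> substrate=0 bound=3 product=6
t=7: arr=1 -> substrate=0 bound=4 product=6
t=8: arr=3 -> substrate=3 bound=4 product=6
t=9: arr=2 -> substrate=2 bound=4 product=9
t=10: arr=2 -> substrate=3 bound=4 product=10

Answer: 2 4 4 4 2 2 3 4 4 4 4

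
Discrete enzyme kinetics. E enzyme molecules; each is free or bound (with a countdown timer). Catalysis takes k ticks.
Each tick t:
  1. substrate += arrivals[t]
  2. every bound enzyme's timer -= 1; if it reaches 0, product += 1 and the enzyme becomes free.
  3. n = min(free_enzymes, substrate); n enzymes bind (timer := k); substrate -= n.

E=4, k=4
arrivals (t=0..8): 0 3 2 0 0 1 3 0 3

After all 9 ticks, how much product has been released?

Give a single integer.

Answer: 4

Derivation:
t=0: arr=0 -> substrate=0 bound=0 product=0
t=1: arr=3 -> substrate=0 bound=3 product=0
t=2: arr=2 -> substrate=1 bound=4 product=0
t=3: arr=0 -> substrate=1 bound=4 product=0
t=4: arr=0 -> substrate=1 bound=4 product=0
t=5: arr=1 -> substrate=0 bound=3 product=3
t=6: arr=3 -> substrate=1 bound=4 product=4
t=7: arr=0 -> substrate=1 bound=4 product=4
t=8: arr=3 -> substrate=4 bound=4 product=4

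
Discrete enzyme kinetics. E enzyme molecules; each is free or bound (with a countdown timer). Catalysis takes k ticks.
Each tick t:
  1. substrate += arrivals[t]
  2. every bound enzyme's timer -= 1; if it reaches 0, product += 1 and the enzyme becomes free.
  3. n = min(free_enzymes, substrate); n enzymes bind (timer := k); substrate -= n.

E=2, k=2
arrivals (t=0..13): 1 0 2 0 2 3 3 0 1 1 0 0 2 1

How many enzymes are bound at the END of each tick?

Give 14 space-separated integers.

Answer: 1 1 2 2 2 2 2 2 2 2 2 2 2 2

Derivation:
t=0: arr=1 -> substrate=0 bound=1 product=0
t=1: arr=0 -> substrate=0 bound=1 product=0
t=2: arr=2 -> substrate=0 bound=2 product=1
t=3: arr=0 -> substrate=0 bound=2 product=1
t=4: arr=2 -> substrate=0 bound=2 product=3
t=5: arr=3 -> substrate=3 bound=2 product=3
t=6: arr=3 -> substrate=4 bound=2 product=5
t=7: arr=0 -> substrate=4 bound=2 product=5
t=8: arr=1 -> substrate=3 bound=2 product=7
t=9: arr=1 -> substrate=4 bound=2 product=7
t=10: arr=0 -> substrate=2 bound=2 product=9
t=11: arr=0 -> substrate=2 bound=2 product=9
t=12: arr=2 -> substrate=2 bound=2 product=11
t=13: arr=1 -> substrate=3 bound=2 product=11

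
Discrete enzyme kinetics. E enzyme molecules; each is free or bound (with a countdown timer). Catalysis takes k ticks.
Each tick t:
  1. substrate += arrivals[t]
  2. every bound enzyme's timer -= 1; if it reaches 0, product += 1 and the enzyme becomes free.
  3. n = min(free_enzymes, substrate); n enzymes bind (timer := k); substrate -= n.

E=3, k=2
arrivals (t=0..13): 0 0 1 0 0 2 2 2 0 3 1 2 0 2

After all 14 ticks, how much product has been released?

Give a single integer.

Answer: 12

Derivation:
t=0: arr=0 -> substrate=0 bound=0 product=0
t=1: arr=0 -> substrate=0 bound=0 product=0
t=2: arr=1 -> substrate=0 bound=1 product=0
t=3: arr=0 -> substrate=0 bound=1 product=0
t=4: arr=0 -> substrate=0 bound=0 product=1
t=5: arr=2 -> substrate=0 bound=2 product=1
t=6: arr=2 -> substrate=1 bound=3 product=1
t=7: arr=2 -> substrate=1 bound=3 product=3
t=8: arr=0 -> substrate=0 bound=3 product=4
t=9: arr=3 -> substrate=1 bound=3 product=6
t=10: arr=1 -> substrate=1 bound=3 product=7
t=11: arr=2 -> substrate=1 bound=3 product=9
t=12: arr=0 -> substrate=0 bound=3 product=10
t=13: arr=2 -> substrate=0 bound=3 product=12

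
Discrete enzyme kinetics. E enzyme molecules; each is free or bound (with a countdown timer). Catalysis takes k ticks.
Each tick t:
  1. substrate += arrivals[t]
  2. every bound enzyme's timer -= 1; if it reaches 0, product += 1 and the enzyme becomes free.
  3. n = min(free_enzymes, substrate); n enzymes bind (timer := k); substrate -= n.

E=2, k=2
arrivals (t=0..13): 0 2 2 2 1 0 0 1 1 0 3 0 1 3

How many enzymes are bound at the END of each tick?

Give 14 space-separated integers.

Answer: 0 2 2 2 2 2 2 2 2 1 2 2 2 2

Derivation:
t=0: arr=0 -> substrate=0 bound=0 product=0
t=1: arr=2 -> substrate=0 bound=2 product=0
t=2: arr=2 -> substrate=2 bound=2 product=0
t=3: arr=2 -> substrate=2 bound=2 product=2
t=4: arr=1 -> substrate=3 bound=2 product=2
t=5: arr=0 -> substrate=1 bound=2 product=4
t=6: arr=0 -> substrate=1 bound=2 product=4
t=7: arr=1 -> substrate=0 bound=2 product=6
t=8: arr=1 -> substrate=1 bound=2 product=6
t=9: arr=0 -> substrate=0 bound=1 product=8
t=10: arr=3 -> substrate=2 bound=2 product=8
t=11: arr=0 -> substrate=1 bound=2 product=9
t=12: arr=1 -> substrate=1 bound=2 product=10
t=13: arr=3 -> substrate=3 bound=2 product=11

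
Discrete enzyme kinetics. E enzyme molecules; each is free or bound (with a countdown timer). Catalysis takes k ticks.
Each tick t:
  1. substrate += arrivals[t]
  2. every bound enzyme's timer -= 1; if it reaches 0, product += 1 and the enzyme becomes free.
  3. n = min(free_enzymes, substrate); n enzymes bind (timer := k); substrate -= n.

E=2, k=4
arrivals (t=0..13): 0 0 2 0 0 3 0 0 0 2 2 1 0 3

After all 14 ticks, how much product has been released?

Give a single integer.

Answer: 4

Derivation:
t=0: arr=0 -> substrate=0 bound=0 product=0
t=1: arr=0 -> substrate=0 bound=0 product=0
t=2: arr=2 -> substrate=0 bound=2 product=0
t=3: arr=0 -> substrate=0 bound=2 product=0
t=4: arr=0 -> substrate=0 bound=2 product=0
t=5: arr=3 -> substrate=3 bound=2 product=0
t=6: arr=0 -> substrate=1 bound=2 product=2
t=7: arr=0 -> substrate=1 bound=2 product=2
t=8: arr=0 -> substrate=1 bound=2 product=2
t=9: arr=2 -> substrate=3 bound=2 product=2
t=10: arr=2 -> substrate=3 bound=2 product=4
t=11: arr=1 -> substrate=4 bound=2 product=4
t=12: arr=0 -> substrate=4 bound=2 product=4
t=13: arr=3 -> substrate=7 bound=2 product=4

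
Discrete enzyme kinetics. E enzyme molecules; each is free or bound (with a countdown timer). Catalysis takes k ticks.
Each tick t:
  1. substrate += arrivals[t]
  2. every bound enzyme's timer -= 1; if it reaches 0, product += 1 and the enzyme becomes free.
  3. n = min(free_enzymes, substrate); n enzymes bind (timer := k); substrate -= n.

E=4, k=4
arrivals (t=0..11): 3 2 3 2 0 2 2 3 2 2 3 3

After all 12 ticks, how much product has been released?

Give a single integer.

t=0: arr=3 -> substrate=0 bound=3 product=0
t=1: arr=2 -> substrate=1 bound=4 product=0
t=2: arr=3 -> substrate=4 bound=4 product=0
t=3: arr=2 -> substrate=6 bound=4 product=0
t=4: arr=0 -> substrate=3 bound=4 product=3
t=5: arr=2 -> substrate=4 bound=4 product=4
t=6: arr=2 -> substrate=6 bound=4 product=4
t=7: arr=3 -> substrate=9 bound=4 product=4
t=8: arr=2 -> substrate=8 bound=4 product=7
t=9: arr=2 -> substrate=9 bound=4 product=8
t=10: arr=3 -> substrate=12 bound=4 product=8
t=11: arr=3 -> substrate=15 bound=4 product=8

Answer: 8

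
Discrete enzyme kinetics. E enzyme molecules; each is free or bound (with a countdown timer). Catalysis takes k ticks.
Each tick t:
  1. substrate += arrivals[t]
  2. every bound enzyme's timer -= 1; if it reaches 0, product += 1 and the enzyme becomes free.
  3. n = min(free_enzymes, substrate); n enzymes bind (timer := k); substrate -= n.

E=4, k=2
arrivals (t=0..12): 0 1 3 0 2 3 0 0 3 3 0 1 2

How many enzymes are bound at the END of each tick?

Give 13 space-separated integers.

t=0: arr=0 -> substrate=0 bound=0 product=0
t=1: arr=1 -> substrate=0 bound=1 product=0
t=2: arr=3 -> substrate=0 bound=4 product=0
t=3: arr=0 -> substrate=0 bound=3 product=1
t=4: arr=2 -> substrate=0 bound=2 product=4
t=5: arr=3 -> substrate=1 bound=4 product=4
t=6: arr=0 -> substrate=0 bound=3 product=6
t=7: arr=0 -> substrate=0 bound=1 product=8
t=8: arr=3 -> substrate=0 bound=3 product=9
t=9: arr=3 -> substrate=2 bound=4 product=9
t=10: arr=0 -> substrate=0 bound=3 product=12
t=11: arr=1 -> substrate=0 bound=3 product=13
t=12: arr=2 -> substrate=0 bound=3 product=15

Answer: 0 1 4 3 2 4 3 1 3 4 3 3 3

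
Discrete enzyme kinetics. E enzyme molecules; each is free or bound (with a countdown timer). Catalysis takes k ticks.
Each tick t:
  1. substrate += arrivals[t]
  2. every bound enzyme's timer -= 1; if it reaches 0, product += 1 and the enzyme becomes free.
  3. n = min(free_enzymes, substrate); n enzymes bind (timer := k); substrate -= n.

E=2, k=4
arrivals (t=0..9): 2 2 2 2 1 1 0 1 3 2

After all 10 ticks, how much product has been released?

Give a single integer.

Answer: 4

Derivation:
t=0: arr=2 -> substrate=0 bound=2 product=0
t=1: arr=2 -> substrate=2 bound=2 product=0
t=2: arr=2 -> substrate=4 bound=2 product=0
t=3: arr=2 -> substrate=6 bound=2 product=0
t=4: arr=1 -> substrate=5 bound=2 product=2
t=5: arr=1 -> substrate=6 bound=2 product=2
t=6: arr=0 -> substrate=6 bound=2 product=2
t=7: arr=1 -> substrate=7 bound=2 product=2
t=8: arr=3 -> substrate=8 bound=2 product=4
t=9: arr=2 -> substrate=10 bound=2 product=4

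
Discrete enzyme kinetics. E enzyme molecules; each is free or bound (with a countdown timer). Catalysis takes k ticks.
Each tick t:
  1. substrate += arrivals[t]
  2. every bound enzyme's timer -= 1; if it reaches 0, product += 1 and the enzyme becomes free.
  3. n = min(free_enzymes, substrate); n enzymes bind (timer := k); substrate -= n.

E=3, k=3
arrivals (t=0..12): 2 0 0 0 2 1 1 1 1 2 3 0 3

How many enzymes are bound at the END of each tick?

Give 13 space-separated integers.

Answer: 2 2 2 0 2 3 3 3 3 3 3 3 3

Derivation:
t=0: arr=2 -> substrate=0 bound=2 product=0
t=1: arr=0 -> substrate=0 bound=2 product=0
t=2: arr=0 -> substrate=0 bound=2 product=0
t=3: arr=0 -> substrate=0 bound=0 product=2
t=4: arr=2 -> substrate=0 bound=2 product=2
t=5: arr=1 -> substrate=0 bound=3 product=2
t=6: arr=1 -> substrate=1 bound=3 product=2
t=7: arr=1 -> substrate=0 bound=3 product=4
t=8: arr=1 -> substrate=0 bound=3 product=5
t=9: arr=2 -> substrate=2 bound=3 product=5
t=10: arr=3 -> substrate=3 bound=3 product=7
t=11: arr=0 -> substrate=2 bound=3 product=8
t=12: arr=3 -> substrate=5 bound=3 product=8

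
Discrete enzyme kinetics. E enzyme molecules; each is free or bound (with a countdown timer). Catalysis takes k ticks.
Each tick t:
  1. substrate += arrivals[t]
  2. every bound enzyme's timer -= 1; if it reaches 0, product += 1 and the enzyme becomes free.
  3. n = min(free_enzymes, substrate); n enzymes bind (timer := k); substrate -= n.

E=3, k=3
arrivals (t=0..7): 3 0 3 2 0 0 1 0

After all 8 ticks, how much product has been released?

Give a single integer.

Answer: 6

Derivation:
t=0: arr=3 -> substrate=0 bound=3 product=0
t=1: arr=0 -> substrate=0 bound=3 product=0
t=2: arr=3 -> substrate=3 bound=3 product=0
t=3: arr=2 -> substrate=2 bound=3 product=3
t=4: arr=0 -> substrate=2 bound=3 product=3
t=5: arr=0 -> substrate=2 bound=3 product=3
t=6: arr=1 -> substrate=0 bound=3 product=6
t=7: arr=0 -> substrate=0 bound=3 product=6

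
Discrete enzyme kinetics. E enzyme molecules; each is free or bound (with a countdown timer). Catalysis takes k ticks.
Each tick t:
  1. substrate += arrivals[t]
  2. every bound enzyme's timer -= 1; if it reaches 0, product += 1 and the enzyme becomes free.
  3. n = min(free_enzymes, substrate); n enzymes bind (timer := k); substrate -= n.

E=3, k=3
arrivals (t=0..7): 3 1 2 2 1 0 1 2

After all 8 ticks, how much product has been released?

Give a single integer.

Answer: 6

Derivation:
t=0: arr=3 -> substrate=0 bound=3 product=0
t=1: arr=1 -> substrate=1 bound=3 product=0
t=2: arr=2 -> substrate=3 bound=3 product=0
t=3: arr=2 -> substrate=2 bound=3 product=3
t=4: arr=1 -> substrate=3 bound=3 product=3
t=5: arr=0 -> substrate=3 bound=3 product=3
t=6: arr=1 -> substrate=1 bound=3 product=6
t=7: arr=2 -> substrate=3 bound=3 product=6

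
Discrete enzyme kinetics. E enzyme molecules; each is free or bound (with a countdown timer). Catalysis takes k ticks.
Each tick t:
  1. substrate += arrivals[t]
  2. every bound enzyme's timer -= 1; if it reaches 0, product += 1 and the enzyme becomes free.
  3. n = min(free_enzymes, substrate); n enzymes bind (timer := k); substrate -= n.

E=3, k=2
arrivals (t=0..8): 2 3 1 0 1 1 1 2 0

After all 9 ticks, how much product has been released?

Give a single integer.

Answer: 9

Derivation:
t=0: arr=2 -> substrate=0 bound=2 product=0
t=1: arr=3 -> substrate=2 bound=3 product=0
t=2: arr=1 -> substrate=1 bound=3 product=2
t=3: arr=0 -> substrate=0 bound=3 product=3
t=4: arr=1 -> substrate=0 bound=2 product=5
t=5: arr=1 -> substrate=0 bound=2 product=6
t=6: arr=1 -> substrate=0 bound=2 product=7
t=7: arr=2 -> substrate=0 bound=3 product=8
t=8: arr=0 -> substrate=0 bound=2 product=9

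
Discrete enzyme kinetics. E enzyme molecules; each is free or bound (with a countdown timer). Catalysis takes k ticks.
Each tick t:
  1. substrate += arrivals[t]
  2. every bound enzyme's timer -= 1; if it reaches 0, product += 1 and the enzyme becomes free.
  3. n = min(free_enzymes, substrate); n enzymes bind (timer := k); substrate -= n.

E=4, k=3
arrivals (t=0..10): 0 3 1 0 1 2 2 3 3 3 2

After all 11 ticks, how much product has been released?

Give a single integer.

Answer: 9

Derivation:
t=0: arr=0 -> substrate=0 bound=0 product=0
t=1: arr=3 -> substrate=0 bound=3 product=0
t=2: arr=1 -> substrate=0 bound=4 product=0
t=3: arr=0 -> substrate=0 bound=4 product=0
t=4: arr=1 -> substrate=0 bound=2 product=3
t=5: arr=2 -> substrate=0 bound=3 product=4
t=6: arr=2 -> substrate=1 bound=4 product=4
t=7: arr=3 -> substrate=3 bound=4 product=5
t=8: arr=3 -> substrate=4 bound=4 product=7
t=9: arr=3 -> substrate=6 bound=4 product=8
t=10: arr=2 -> substrate=7 bound=4 product=9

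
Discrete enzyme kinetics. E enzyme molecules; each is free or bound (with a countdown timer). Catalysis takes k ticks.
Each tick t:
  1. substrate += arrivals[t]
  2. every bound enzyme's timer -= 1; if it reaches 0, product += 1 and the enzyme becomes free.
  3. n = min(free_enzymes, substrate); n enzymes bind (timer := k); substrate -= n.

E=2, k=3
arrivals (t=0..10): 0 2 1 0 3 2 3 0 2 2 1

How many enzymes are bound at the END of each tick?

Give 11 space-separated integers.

t=0: arr=0 -> substrate=0 bound=0 product=0
t=1: arr=2 -> substrate=0 bound=2 product=0
t=2: arr=1 -> substrate=1 bound=2 product=0
t=3: arr=0 -> substrate=1 bound=2 product=0
t=4: arr=3 -> substrate=2 bound=2 product=2
t=5: arr=2 -> substrate=4 bound=2 product=2
t=6: arr=3 -> substrate=7 bound=2 product=2
t=7: arr=0 -> substrate=5 bound=2 product=4
t=8: arr=2 -> substrate=7 bound=2 product=4
t=9: arr=2 -> substrate=9 bound=2 product=4
t=10: arr=1 -> substrate=8 bound=2 product=6

Answer: 0 2 2 2 2 2 2 2 2 2 2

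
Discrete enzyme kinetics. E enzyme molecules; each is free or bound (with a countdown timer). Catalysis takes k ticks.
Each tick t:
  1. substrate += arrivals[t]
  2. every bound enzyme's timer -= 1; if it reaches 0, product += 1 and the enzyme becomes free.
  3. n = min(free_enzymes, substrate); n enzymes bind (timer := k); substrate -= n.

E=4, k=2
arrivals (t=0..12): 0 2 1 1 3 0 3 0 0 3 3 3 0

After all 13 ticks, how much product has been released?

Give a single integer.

t=0: arr=0 -> substrate=0 bound=0 product=0
t=1: arr=2 -> substrate=0 bound=2 product=0
t=2: arr=1 -> substrate=0 bound=3 product=0
t=3: arr=1 -> substrate=0 bound=2 product=2
t=4: arr=3 -> substrate=0 bound=4 product=3
t=5: arr=0 -> substrate=0 bound=3 product=4
t=6: arr=3 -> substrate=0 bound=3 product=7
t=7: arr=0 -> substrate=0 bound=3 product=7
t=8: arr=0 -> substrate=0 bound=0 product=10
t=9: arr=3 -> substrate=0 bound=3 product=10
t=10: arr=3 -> substrate=2 bound=4 product=10
t=11: arr=3 -> substrate=2 bound=4 product=13
t=12: arr=0 -> substrate=1 bound=4 product=14

Answer: 14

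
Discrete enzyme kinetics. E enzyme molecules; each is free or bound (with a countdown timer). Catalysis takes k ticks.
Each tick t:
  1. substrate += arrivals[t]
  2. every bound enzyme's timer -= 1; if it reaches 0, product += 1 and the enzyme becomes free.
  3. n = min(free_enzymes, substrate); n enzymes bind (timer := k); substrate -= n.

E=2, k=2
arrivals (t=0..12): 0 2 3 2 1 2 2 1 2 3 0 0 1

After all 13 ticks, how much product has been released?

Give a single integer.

Answer: 10

Derivation:
t=0: arr=0 -> substrate=0 bound=0 product=0
t=1: arr=2 -> substrate=0 bound=2 product=0
t=2: arr=3 -> substrate=3 bound=2 product=0
t=3: arr=2 -> substrate=3 bound=2 product=2
t=4: arr=1 -> substrate=4 bound=2 product=2
t=5: arr=2 -> substrate=4 bound=2 product=4
t=6: arr=2 -> substrate=6 bound=2 product=4
t=7: arr=1 -> substrate=5 bound=2 product=6
t=8: arr=2 -> substrate=7 bound=2 product=6
t=9: arr=3 -> substrate=8 bound=2 product=8
t=10: arr=0 -> substrate=8 bound=2 product=8
t=11: arr=0 -> substrate=6 bound=2 product=10
t=12: arr=1 -> substrate=7 bound=2 product=10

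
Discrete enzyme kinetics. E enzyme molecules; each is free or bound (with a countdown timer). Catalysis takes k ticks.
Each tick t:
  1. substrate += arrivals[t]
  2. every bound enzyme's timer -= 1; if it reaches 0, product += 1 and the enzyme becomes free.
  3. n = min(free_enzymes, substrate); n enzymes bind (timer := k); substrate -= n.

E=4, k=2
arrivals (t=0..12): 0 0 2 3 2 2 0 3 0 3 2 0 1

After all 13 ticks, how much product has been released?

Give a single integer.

Answer: 16

Derivation:
t=0: arr=0 -> substrate=0 bound=0 product=0
t=1: arr=0 -> substrate=0 bound=0 product=0
t=2: arr=2 -> substrate=0 bound=2 product=0
t=3: arr=3 -> substrate=1 bound=4 product=0
t=4: arr=2 -> substrate=1 bound=4 product=2
t=5: arr=2 -> substrate=1 bound=4 product=4
t=6: arr=0 -> substrate=0 bound=3 product=6
t=7: arr=3 -> substrate=0 bound=4 product=8
t=8: arr=0 -> substrate=0 bound=3 product=9
t=9: arr=3 -> substrate=0 bound=3 product=12
t=10: arr=2 -> substrate=1 bound=4 product=12
t=11: arr=0 -> substrate=0 bound=2 product=15
t=12: arr=1 -> substrate=0 bound=2 product=16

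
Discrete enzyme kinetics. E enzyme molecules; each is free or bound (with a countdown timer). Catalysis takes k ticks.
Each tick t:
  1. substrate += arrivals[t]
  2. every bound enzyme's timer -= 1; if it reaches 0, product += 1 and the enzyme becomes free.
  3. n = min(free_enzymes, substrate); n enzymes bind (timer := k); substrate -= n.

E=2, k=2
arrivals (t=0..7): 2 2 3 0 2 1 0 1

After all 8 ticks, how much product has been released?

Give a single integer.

t=0: arr=2 -> substrate=0 bound=2 product=0
t=1: arr=2 -> substrate=2 bound=2 product=0
t=2: arr=3 -> substrate=3 bound=2 product=2
t=3: arr=0 -> substrate=3 bound=2 product=2
t=4: arr=2 -> substrate=3 bound=2 product=4
t=5: arr=1 -> substrate=4 bound=2 product=4
t=6: arr=0 -> substrate=2 bound=2 product=6
t=7: arr=1 -> substrate=3 bound=2 product=6

Answer: 6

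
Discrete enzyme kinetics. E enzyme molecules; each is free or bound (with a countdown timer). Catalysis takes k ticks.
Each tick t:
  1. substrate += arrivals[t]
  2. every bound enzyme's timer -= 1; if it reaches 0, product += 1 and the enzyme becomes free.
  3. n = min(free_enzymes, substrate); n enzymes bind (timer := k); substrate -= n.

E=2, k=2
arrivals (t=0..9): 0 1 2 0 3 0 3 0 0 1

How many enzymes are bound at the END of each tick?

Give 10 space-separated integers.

Answer: 0 1 2 2 2 2 2 2 2 2

Derivation:
t=0: arr=0 -> substrate=0 bound=0 product=0
t=1: arr=1 -> substrate=0 bound=1 product=0
t=2: arr=2 -> substrate=1 bound=2 product=0
t=3: arr=0 -> substrate=0 bound=2 product=1
t=4: arr=3 -> substrate=2 bound=2 product=2
t=5: arr=0 -> substrate=1 bound=2 product=3
t=6: arr=3 -> substrate=3 bound=2 product=4
t=7: arr=0 -> substrate=2 bound=2 product=5
t=8: arr=0 -> substrate=1 bound=2 product=6
t=9: arr=1 -> substrate=1 bound=2 product=7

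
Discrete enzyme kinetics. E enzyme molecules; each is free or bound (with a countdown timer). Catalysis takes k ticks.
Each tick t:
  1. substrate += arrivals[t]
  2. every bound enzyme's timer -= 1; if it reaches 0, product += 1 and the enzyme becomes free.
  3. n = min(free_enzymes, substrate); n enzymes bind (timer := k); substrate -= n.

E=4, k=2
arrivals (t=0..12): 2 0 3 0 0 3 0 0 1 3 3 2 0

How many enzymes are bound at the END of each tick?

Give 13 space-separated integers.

t=0: arr=2 -> substrate=0 bound=2 product=0
t=1: arr=0 -> substrate=0 bound=2 product=0
t=2: arr=3 -> substrate=0 bound=3 product=2
t=3: arr=0 -> substrate=0 bound=3 product=2
t=4: arr=0 -> substrate=0 bound=0 product=5
t=5: arr=3 -> substrate=0 bound=3 product=5
t=6: arr=0 -> substrate=0 bound=3 product=5
t=7: arr=0 -> substrate=0 bound=0 product=8
t=8: arr=1 -> substrate=0 bound=1 product=8
t=9: arr=3 -> substrate=0 bound=4 product=8
t=10: arr=3 -> substrate=2 bound=4 product=9
t=11: arr=2 -> substrate=1 bound=4 product=12
t=12: arr=0 -> substrate=0 bound=4 product=13

Answer: 2 2 3 3 0 3 3 0 1 4 4 4 4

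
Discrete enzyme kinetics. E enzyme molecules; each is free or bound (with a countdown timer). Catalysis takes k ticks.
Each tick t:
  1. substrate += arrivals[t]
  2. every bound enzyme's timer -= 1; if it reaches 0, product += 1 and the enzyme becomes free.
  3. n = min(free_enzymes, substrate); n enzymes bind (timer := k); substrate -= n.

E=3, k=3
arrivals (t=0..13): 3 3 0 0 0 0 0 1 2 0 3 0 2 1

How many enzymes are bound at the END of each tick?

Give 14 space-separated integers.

t=0: arr=3 -> substrate=0 bound=3 product=0
t=1: arr=3 -> substrate=3 bound=3 product=0
t=2: arr=0 -> substrate=3 bound=3 product=0
t=3: arr=0 -> substrate=0 bound=3 product=3
t=4: arr=0 -> substrate=0 bound=3 product=3
t=5: arr=0 -> substrate=0 bound=3 product=3
t=6: arr=0 -> substrate=0 bound=0 product=6
t=7: arr=1 -> substrate=0 bound=1 product=6
t=8: arr=2 -> substrate=0 bound=3 product=6
t=9: arr=0 -> substrate=0 bound=3 product=6
t=10: arr=3 -> substrate=2 bound=3 product=7
t=11: arr=0 -> substrate=0 bound=3 product=9
t=12: arr=2 -> substrate=2 bound=3 product=9
t=13: arr=1 -> substrate=2 bound=3 product=10

Answer: 3 3 3 3 3 3 0 1 3 3 3 3 3 3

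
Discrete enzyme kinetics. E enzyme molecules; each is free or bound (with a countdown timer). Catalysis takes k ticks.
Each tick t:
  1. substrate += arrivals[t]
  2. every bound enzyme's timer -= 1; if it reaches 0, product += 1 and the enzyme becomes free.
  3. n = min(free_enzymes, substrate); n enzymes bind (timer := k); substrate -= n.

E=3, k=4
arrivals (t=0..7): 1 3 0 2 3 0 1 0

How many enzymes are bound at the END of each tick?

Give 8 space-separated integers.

Answer: 1 3 3 3 3 3 3 3

Derivation:
t=0: arr=1 -> substrate=0 bound=1 product=0
t=1: arr=3 -> substrate=1 bound=3 product=0
t=2: arr=0 -> substrate=1 bound=3 product=0
t=3: arr=2 -> substrate=3 bound=3 product=0
t=4: arr=3 -> substrate=5 bound=3 product=1
t=5: arr=0 -> substrate=3 bound=3 product=3
t=6: arr=1 -> substrate=4 bound=3 product=3
t=7: arr=0 -> substrate=4 bound=3 product=3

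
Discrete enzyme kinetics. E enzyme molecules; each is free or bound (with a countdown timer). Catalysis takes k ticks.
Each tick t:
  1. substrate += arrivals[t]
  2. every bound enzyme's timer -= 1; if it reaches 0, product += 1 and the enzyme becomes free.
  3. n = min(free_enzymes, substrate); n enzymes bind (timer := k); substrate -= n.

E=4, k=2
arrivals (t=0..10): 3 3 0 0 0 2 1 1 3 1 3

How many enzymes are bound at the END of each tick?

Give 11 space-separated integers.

Answer: 3 4 3 2 0 2 3 2 4 4 4

Derivation:
t=0: arr=3 -> substrate=0 bound=3 product=0
t=1: arr=3 -> substrate=2 bound=4 product=0
t=2: arr=0 -> substrate=0 bound=3 product=3
t=3: arr=0 -> substrate=0 bound=2 product=4
t=4: arr=0 -> substrate=0 bound=0 product=6
t=5: arr=2 -> substrate=0 bound=2 product=6
t=6: arr=1 -> substrate=0 bound=3 product=6
t=7: arr=1 -> substrate=0 bound=2 product=8
t=8: arr=3 -> substrate=0 bound=4 product=9
t=9: arr=1 -> substrate=0 bound=4 product=10
t=10: arr=3 -> substrate=0 bound=4 product=13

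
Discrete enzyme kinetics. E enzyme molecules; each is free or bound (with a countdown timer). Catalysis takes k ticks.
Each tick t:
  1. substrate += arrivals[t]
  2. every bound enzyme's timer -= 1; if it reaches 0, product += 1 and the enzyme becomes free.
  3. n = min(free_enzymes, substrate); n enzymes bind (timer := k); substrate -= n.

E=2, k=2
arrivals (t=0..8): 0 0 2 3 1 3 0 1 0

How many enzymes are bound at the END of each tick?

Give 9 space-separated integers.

Answer: 0 0 2 2 2 2 2 2 2

Derivation:
t=0: arr=0 -> substrate=0 bound=0 product=0
t=1: arr=0 -> substrate=0 bound=0 product=0
t=2: arr=2 -> substrate=0 bound=2 product=0
t=3: arr=3 -> substrate=3 bound=2 product=0
t=4: arr=1 -> substrate=2 bound=2 product=2
t=5: arr=3 -> substrate=5 bound=2 product=2
t=6: arr=0 -> substrate=3 bound=2 product=4
t=7: arr=1 -> substrate=4 bound=2 product=4
t=8: arr=0 -> substrate=2 bound=2 product=6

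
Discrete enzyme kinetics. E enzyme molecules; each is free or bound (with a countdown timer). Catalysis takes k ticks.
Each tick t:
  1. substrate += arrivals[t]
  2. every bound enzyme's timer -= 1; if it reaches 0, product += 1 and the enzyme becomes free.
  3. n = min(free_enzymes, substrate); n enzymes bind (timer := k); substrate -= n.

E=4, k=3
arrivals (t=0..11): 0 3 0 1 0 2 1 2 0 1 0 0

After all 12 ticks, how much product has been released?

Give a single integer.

t=0: arr=0 -> substrate=0 bound=0 product=0
t=1: arr=3 -> substrate=0 bound=3 product=0
t=2: arr=0 -> substrate=0 bound=3 product=0
t=3: arr=1 -> substrate=0 bound=4 product=0
t=4: arr=0 -> substrate=0 bound=1 product=3
t=5: arr=2 -> substrate=0 bound=3 product=3
t=6: arr=1 -> substrate=0 bound=3 product=4
t=7: arr=2 -> substrate=1 bound=4 product=4
t=8: arr=0 -> substrate=0 bound=3 product=6
t=9: arr=1 -> substrate=0 bound=3 product=7
t=10: arr=0 -> substrate=0 bound=2 product=8
t=11: arr=0 -> substrate=0 bound=1 product=9

Answer: 9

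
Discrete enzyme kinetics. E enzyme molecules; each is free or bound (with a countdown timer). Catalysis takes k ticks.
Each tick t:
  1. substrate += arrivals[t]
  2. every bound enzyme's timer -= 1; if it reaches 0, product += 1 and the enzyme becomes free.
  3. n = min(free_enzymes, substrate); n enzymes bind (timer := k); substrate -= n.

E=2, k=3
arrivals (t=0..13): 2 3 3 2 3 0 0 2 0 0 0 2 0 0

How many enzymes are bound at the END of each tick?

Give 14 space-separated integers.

t=0: arr=2 -> substrate=0 bound=2 product=0
t=1: arr=3 -> substrate=3 bound=2 product=0
t=2: arr=3 -> substrate=6 bound=2 product=0
t=3: arr=2 -> substrate=6 bound=2 product=2
t=4: arr=3 -> substrate=9 bound=2 product=2
t=5: arr=0 -> substrate=9 bound=2 product=2
t=6: arr=0 -> substrate=7 bound=2 product=4
t=7: arr=2 -> substrate=9 bound=2 product=4
t=8: arr=0 -> substrate=9 bound=2 product=4
t=9: arr=0 -> substrate=7 bound=2 product=6
t=10: arr=0 -> substrate=7 bound=2 product=6
t=11: arr=2 -> substrate=9 bound=2 product=6
t=12: arr=0 -> substrate=7 bound=2 product=8
t=13: arr=0 -> substrate=7 bound=2 product=8

Answer: 2 2 2 2 2 2 2 2 2 2 2 2 2 2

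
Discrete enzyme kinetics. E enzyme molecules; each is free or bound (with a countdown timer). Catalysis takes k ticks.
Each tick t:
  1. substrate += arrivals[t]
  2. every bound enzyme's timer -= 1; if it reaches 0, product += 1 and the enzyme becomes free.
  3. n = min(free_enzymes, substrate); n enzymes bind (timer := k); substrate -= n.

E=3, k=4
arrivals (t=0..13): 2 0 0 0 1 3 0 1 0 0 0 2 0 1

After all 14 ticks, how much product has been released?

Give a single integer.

Answer: 7

Derivation:
t=0: arr=2 -> substrate=0 bound=2 product=0
t=1: arr=0 -> substrate=0 bound=2 product=0
t=2: arr=0 -> substrate=0 bound=2 product=0
t=3: arr=0 -> substrate=0 bound=2 product=0
t=4: arr=1 -> substrate=0 bound=1 product=2
t=5: arr=3 -> substrate=1 bound=3 product=2
t=6: arr=0 -> substrate=1 bound=3 product=2
t=7: arr=1 -> substrate=2 bound=3 product=2
t=8: arr=0 -> substrate=1 bound=3 product=3
t=9: arr=0 -> substrate=0 bound=2 product=5
t=10: arr=0 -> substrate=0 bound=2 product=5
t=11: arr=2 -> substrate=1 bound=3 product=5
t=12: arr=0 -> substrate=0 bound=3 product=6
t=13: arr=1 -> substrate=0 bound=3 product=7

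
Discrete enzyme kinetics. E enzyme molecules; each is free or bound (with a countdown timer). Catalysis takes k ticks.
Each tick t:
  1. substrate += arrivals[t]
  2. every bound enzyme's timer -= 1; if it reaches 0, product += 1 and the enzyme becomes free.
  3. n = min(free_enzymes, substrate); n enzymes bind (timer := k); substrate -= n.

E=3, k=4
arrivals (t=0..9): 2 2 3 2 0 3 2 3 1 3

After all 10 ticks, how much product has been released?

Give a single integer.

t=0: arr=2 -> substrate=0 bound=2 product=0
t=1: arr=2 -> substrate=1 bound=3 product=0
t=2: arr=3 -> substrate=4 bound=3 product=0
t=3: arr=2 -> substrate=6 bound=3 product=0
t=4: arr=0 -> substrate=4 bound=3 product=2
t=5: arr=3 -> substrate=6 bound=3 product=3
t=6: arr=2 -> substrate=8 bound=3 product=3
t=7: arr=3 -> substrate=11 bound=3 product=3
t=8: arr=1 -> substrate=10 bound=3 product=5
t=9: arr=3 -> substrate=12 bound=3 product=6

Answer: 6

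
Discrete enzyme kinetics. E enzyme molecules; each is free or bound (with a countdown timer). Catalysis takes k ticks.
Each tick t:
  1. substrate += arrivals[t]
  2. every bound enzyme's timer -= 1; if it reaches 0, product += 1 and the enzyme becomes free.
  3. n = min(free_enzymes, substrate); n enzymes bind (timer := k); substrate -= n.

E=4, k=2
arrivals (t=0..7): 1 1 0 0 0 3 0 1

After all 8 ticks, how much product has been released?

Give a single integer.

Answer: 5

Derivation:
t=0: arr=1 -> substrate=0 bound=1 product=0
t=1: arr=1 -> substrate=0 bound=2 product=0
t=2: arr=0 -> substrate=0 bound=1 product=1
t=3: arr=0 -> substrate=0 bound=0 product=2
t=4: arr=0 -> substrate=0 bound=0 product=2
t=5: arr=3 -> substrate=0 bound=3 product=2
t=6: arr=0 -> substrate=0 bound=3 product=2
t=7: arr=1 -> substrate=0 bound=1 product=5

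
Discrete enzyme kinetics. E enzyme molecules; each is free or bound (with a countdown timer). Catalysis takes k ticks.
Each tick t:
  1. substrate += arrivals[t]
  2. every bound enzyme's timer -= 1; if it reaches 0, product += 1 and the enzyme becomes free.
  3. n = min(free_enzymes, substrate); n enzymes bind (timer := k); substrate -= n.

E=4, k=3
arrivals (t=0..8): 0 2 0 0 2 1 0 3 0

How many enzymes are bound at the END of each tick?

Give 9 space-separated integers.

Answer: 0 2 2 2 2 3 3 4 3

Derivation:
t=0: arr=0 -> substrate=0 bound=0 product=0
t=1: arr=2 -> substrate=0 bound=2 product=0
t=2: arr=0 -> substrate=0 bound=2 product=0
t=3: arr=0 -> substrate=0 bound=2 product=0
t=4: arr=2 -> substrate=0 bound=2 product=2
t=5: arr=1 -> substrate=0 bound=3 product=2
t=6: arr=0 -> substrate=0 bound=3 product=2
t=7: arr=3 -> substrate=0 bound=4 product=4
t=8: arr=0 -> substrate=0 bound=3 product=5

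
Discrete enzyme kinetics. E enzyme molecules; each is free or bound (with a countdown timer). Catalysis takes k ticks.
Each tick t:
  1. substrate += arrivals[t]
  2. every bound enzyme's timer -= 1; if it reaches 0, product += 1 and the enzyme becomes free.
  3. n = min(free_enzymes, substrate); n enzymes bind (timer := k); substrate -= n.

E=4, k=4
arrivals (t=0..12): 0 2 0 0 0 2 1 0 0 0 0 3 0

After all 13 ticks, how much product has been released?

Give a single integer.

Answer: 5

Derivation:
t=0: arr=0 -> substrate=0 bound=0 product=0
t=1: arr=2 -> substrate=0 bound=2 product=0
t=2: arr=0 -> substrate=0 bound=2 product=0
t=3: arr=0 -> substrate=0 bound=2 product=0
t=4: arr=0 -> substrate=0 bound=2 product=0
t=5: arr=2 -> substrate=0 bound=2 product=2
t=6: arr=1 -> substrate=0 bound=3 product=2
t=7: arr=0 -> substrate=0 bound=3 product=2
t=8: arr=0 -> substrate=0 bound=3 product=2
t=9: arr=0 -> substrate=0 bound=1 product=4
t=10: arr=0 -> substrate=0 bound=0 product=5
t=11: arr=3 -> substrate=0 bound=3 product=5
t=12: arr=0 -> substrate=0 bound=3 product=5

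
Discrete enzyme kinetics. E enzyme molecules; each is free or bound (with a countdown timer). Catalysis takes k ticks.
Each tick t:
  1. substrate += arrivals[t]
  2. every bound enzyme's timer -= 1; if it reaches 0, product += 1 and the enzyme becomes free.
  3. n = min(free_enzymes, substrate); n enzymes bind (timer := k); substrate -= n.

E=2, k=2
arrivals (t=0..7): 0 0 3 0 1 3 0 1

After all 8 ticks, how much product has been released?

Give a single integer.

t=0: arr=0 -> substrate=0 bound=0 product=0
t=1: arr=0 -> substrate=0 bound=0 product=0
t=2: arr=3 -> substrate=1 bound=2 product=0
t=3: arr=0 -> substrate=1 bound=2 product=0
t=4: arr=1 -> substrate=0 bound=2 product=2
t=5: arr=3 -> substrate=3 bound=2 product=2
t=6: arr=0 -> substrate=1 bound=2 product=4
t=7: arr=1 -> substrate=2 bound=2 product=4

Answer: 4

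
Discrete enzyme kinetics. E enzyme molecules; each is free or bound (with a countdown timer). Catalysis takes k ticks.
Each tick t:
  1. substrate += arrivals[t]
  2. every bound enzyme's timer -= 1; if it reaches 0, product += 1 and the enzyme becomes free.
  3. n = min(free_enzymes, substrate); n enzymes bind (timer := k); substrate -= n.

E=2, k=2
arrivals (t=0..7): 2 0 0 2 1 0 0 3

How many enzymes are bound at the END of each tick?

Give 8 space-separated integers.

t=0: arr=2 -> substrate=0 bound=2 product=0
t=1: arr=0 -> substrate=0 bound=2 product=0
t=2: arr=0 -> substrate=0 bound=0 product=2
t=3: arr=2 -> substrate=0 bound=2 product=2
t=4: arr=1 -> substrate=1 bound=2 product=2
t=5: arr=0 -> substrate=0 bound=1 product=4
t=6: arr=0 -> substrate=0 bound=1 product=4
t=7: arr=3 -> substrate=1 bound=2 product=5

Answer: 2 2 0 2 2 1 1 2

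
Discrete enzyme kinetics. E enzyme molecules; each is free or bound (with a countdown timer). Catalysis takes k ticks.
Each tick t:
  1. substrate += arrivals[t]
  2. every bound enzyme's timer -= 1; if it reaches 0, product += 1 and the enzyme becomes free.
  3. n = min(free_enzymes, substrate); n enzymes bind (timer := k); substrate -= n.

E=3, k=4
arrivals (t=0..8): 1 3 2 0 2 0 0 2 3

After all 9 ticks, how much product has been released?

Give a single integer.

Answer: 4

Derivation:
t=0: arr=1 -> substrate=0 bound=1 product=0
t=1: arr=3 -> substrate=1 bound=3 product=0
t=2: arr=2 -> substrate=3 bound=3 product=0
t=3: arr=0 -> substrate=3 bound=3 product=0
t=4: arr=2 -> substrate=4 bound=3 product=1
t=5: arr=0 -> substrate=2 bound=3 product=3
t=6: arr=0 -> substrate=2 bound=3 product=3
t=7: arr=2 -> substrate=4 bound=3 product=3
t=8: arr=3 -> substrate=6 bound=3 product=4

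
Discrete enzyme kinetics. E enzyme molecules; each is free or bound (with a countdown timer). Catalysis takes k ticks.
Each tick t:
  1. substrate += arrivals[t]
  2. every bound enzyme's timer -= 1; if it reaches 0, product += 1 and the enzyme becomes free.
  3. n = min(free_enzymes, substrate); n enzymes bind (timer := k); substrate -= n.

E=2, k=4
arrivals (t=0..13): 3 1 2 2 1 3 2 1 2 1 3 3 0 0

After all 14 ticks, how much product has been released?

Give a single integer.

Answer: 6

Derivation:
t=0: arr=3 -> substrate=1 bound=2 product=0
t=1: arr=1 -> substrate=2 bound=2 product=0
t=2: arr=2 -> substrate=4 bound=2 product=0
t=3: arr=2 -> substrate=6 bound=2 product=0
t=4: arr=1 -> substrate=5 bound=2 product=2
t=5: arr=3 -> substrate=8 bound=2 product=2
t=6: arr=2 -> substrate=10 bound=2 product=2
t=7: arr=1 -> substrate=11 bound=2 product=2
t=8: arr=2 -> substrate=11 bound=2 product=4
t=9: arr=1 -> substrate=12 bound=2 product=4
t=10: arr=3 -> substrate=15 bound=2 product=4
t=11: arr=3 -> substrate=18 bound=2 product=4
t=12: arr=0 -> substrate=16 bound=2 product=6
t=13: arr=0 -> substrate=16 bound=2 product=6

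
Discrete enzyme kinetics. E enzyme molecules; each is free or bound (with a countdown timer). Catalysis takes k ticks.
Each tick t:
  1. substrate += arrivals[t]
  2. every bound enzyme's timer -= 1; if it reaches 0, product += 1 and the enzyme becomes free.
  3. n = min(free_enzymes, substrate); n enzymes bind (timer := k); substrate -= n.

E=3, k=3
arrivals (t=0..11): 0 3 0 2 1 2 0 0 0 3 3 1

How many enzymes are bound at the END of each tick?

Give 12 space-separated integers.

Answer: 0 3 3 3 3 3 3 2 2 3 3 3

Derivation:
t=0: arr=0 -> substrate=0 bound=0 product=0
t=1: arr=3 -> substrate=0 bound=3 product=0
t=2: arr=0 -> substrate=0 bound=3 product=0
t=3: arr=2 -> substrate=2 bound=3 product=0
t=4: arr=1 -> substrate=0 bound=3 product=3
t=5: arr=2 -> substrate=2 bound=3 product=3
t=6: arr=0 -> substrate=2 bound=3 product=3
t=7: arr=0 -> substrate=0 bound=2 product=6
t=8: arr=0 -> substrate=0 bound=2 product=6
t=9: arr=3 -> substrate=2 bound=3 product=6
t=10: arr=3 -> substrate=3 bound=3 product=8
t=11: arr=1 -> substrate=4 bound=3 product=8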